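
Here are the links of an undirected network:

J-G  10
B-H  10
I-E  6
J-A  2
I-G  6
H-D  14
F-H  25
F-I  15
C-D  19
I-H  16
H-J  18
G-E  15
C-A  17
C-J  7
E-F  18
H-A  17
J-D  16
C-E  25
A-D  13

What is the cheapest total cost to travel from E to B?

32

Running Dijkstra from E:
E: 0
I: 6  (via E)
G: 12  (via I)
F: 18  (via E)
H: 22  (via I)
J: 22  (via G)
A: 24  (via J)
C: 25  (via E)
B: 32  (via H)
Shortest route: E → I → H → B = 32.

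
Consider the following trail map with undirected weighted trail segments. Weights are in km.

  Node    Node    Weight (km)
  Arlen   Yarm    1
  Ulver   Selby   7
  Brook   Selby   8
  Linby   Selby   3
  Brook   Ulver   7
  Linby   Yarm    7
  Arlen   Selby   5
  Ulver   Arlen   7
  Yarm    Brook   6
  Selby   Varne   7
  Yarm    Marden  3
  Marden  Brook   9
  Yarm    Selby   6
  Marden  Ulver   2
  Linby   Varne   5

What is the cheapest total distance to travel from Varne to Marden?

Running Dijkstra from Varne:
Varne: 0
Linby: 5  (via Varne)
Selby: 7  (via Varne)
Arlen: 12  (via Selby)
Yarm: 12  (via Linby)
Ulver: 14  (via Selby)
Marden: 15  (via Yarm)
Shortest route: Varne–Linby–Yarm–Marden = 15 km.

15 km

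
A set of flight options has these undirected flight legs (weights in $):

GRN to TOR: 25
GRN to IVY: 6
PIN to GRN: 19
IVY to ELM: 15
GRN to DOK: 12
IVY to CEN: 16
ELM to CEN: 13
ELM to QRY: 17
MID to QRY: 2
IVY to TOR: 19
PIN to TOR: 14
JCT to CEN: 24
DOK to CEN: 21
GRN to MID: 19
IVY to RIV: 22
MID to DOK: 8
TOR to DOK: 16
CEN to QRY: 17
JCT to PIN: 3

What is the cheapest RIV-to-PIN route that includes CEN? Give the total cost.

$65

Shortest RIV→CEN: RIV–IVY–CEN = 38
Best CEN to PIN: CEN–JCT–PIN costing 27
Total via CEN: 38 + 27 = $65.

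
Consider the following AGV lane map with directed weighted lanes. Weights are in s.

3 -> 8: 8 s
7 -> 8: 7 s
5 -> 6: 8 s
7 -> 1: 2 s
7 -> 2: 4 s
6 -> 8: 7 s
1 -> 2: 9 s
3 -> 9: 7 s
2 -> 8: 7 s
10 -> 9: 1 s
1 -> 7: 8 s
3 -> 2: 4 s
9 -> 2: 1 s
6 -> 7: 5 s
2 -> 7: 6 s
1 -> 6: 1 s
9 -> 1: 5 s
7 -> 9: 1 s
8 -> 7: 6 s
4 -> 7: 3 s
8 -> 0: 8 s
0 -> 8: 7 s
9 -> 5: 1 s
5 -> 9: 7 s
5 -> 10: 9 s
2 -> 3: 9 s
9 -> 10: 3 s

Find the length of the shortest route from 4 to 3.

Compare a few routes:
4–7–9–2–3: 3+1+1+9 = 14
4–7–2–3: 3+4+9 = 16
The minimum is 14 s via 4–7–9–2–3.

14 s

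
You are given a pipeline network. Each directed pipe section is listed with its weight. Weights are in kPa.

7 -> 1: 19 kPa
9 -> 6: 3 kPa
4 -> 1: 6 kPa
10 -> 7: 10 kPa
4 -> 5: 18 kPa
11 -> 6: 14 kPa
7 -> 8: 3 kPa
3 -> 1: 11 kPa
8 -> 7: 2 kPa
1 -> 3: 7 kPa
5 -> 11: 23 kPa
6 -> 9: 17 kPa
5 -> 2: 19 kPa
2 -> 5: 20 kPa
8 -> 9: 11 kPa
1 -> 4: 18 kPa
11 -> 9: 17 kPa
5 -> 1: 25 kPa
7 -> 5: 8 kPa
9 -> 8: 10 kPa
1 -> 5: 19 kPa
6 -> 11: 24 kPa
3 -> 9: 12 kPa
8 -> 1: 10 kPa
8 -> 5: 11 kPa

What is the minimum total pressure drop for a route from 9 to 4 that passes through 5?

Shortest 9→5: 9–8–7–5 = 20
Best 5 to 4: 5–1–4 costing 43
Total via 5: 20 + 43 = 63 kPa.

63 kPa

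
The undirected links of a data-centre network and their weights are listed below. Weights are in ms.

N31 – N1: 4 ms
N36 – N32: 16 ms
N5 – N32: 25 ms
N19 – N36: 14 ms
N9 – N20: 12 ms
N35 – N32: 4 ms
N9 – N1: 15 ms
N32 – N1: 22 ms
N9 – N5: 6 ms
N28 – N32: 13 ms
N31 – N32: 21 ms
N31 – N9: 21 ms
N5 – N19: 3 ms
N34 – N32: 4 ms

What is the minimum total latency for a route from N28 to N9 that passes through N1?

Shortest N28→N1: N28–N32–N1 = 35
Best N1 to N9: N1–N9 costing 15
Total via N1: 35 + 15 = 50 ms.

50 ms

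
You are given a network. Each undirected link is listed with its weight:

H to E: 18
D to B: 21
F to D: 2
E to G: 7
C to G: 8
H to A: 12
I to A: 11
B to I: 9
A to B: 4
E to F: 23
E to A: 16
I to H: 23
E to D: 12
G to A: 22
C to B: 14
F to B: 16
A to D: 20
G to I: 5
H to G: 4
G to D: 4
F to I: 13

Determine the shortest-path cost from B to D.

Shortest distances from B:
B: 0
A: 4  (via B)
I: 9  (via B)
C: 14  (via B)
G: 14  (via I)
F: 16  (via B)
H: 16  (via A)
D: 18  (via G)
Shortest route: B–I–G–D = 18.

18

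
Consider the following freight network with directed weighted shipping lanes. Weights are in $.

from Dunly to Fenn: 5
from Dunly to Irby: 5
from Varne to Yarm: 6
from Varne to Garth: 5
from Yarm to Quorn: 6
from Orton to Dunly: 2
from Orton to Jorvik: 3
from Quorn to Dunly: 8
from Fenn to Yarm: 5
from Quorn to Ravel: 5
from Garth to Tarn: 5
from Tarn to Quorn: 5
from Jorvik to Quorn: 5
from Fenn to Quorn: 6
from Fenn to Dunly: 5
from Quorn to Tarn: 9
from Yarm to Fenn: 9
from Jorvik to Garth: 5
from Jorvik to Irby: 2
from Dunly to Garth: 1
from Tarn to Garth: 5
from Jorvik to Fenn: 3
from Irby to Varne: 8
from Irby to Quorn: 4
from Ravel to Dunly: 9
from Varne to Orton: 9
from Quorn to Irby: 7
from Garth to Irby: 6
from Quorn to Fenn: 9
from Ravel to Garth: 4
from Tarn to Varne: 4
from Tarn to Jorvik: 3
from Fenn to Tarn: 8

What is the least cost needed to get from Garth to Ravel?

$15

Running Dijkstra from Garth:
Garth: 0
Tarn: 5  (via Garth)
Irby: 6  (via Garth)
Jorvik: 8  (via Tarn)
Varne: 9  (via Tarn)
Quorn: 10  (via Tarn)
Fenn: 11  (via Jorvik)
Yarm: 15  (via Varne)
Ravel: 15  (via Quorn)
Shortest route: Garth–Tarn–Quorn–Ravel = $15.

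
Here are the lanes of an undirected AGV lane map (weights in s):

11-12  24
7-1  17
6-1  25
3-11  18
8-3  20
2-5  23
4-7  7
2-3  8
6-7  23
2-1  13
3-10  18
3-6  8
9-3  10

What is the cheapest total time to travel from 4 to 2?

Running Dijkstra from 4:
4: 0
7: 7  (via 4)
1: 24  (via 7)
6: 30  (via 7)
2: 37  (via 1)
Shortest route: 4 → 7 → 1 → 2 = 37 s.

37 s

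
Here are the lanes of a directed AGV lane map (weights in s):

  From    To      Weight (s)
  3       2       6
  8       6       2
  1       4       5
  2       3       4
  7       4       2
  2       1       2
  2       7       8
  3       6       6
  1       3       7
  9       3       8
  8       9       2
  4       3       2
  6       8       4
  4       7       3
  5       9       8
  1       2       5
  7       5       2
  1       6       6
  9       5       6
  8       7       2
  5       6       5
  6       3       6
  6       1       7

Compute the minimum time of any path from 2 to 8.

Enumerating some paths:
2 - 1 - 6 - 8: 2+6+4 = 12
2 - 3 - 6 - 8: 4+6+4 = 14
The minimum is 12 s via 2 - 1 - 6 - 8.

12 s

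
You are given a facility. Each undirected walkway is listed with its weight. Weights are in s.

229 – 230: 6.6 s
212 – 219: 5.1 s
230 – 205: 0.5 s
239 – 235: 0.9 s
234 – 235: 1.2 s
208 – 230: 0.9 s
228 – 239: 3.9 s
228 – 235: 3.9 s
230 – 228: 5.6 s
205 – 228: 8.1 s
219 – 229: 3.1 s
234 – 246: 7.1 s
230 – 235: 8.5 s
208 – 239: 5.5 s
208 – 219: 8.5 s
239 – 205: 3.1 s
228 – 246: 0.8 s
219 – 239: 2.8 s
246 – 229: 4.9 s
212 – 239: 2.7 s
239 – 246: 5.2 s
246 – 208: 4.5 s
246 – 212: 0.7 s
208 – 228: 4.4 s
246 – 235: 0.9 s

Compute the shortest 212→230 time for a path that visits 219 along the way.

11.5 s

Best 212 to 219: 212–219 costing 5.1
Shortest 219→230: 219–239–205–230 = 6.4
Total via 219: 5.1 + 6.4 = 11.5 s.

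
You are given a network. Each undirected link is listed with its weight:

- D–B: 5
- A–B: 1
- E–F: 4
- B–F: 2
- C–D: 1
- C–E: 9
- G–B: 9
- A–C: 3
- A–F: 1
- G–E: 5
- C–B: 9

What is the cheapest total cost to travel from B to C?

Settle nodes by increasing distance from B:
B: 0
A: 1  (via B)
F: 2  (via B)
C: 4  (via A)
Shortest route: B–A–C = 4.

4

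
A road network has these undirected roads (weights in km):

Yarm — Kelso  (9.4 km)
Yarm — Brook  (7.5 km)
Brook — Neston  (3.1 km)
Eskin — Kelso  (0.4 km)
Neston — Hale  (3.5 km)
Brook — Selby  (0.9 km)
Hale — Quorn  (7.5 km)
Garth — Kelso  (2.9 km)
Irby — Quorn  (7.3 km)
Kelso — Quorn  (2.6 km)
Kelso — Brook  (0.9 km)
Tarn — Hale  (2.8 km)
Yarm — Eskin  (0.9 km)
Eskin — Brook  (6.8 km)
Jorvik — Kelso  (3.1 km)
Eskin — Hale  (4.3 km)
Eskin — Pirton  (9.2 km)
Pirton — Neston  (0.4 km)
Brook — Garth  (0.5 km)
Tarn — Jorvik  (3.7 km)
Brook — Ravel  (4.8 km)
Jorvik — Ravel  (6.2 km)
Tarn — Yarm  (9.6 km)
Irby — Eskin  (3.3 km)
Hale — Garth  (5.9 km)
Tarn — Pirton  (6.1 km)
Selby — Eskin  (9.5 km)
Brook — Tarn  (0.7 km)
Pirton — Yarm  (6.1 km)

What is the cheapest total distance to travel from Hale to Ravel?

8.3 km

Enumerating some paths:
Hale → Neston → Brook → Ravel: 3.5+3.1+4.8 = 11.4
Hale → Eskin → Kelso → Brook → Ravel: 4.3+0.4+0.9+4.8 = 10.4
Hale → Garth → Brook → Ravel: 5.9+0.5+4.8 = 11.2
Hale → Tarn → Brook → Ravel: 2.8+0.7+4.8 = 8.3
Cheapest is Hale → Tarn → Brook → Ravel at 8.3 km.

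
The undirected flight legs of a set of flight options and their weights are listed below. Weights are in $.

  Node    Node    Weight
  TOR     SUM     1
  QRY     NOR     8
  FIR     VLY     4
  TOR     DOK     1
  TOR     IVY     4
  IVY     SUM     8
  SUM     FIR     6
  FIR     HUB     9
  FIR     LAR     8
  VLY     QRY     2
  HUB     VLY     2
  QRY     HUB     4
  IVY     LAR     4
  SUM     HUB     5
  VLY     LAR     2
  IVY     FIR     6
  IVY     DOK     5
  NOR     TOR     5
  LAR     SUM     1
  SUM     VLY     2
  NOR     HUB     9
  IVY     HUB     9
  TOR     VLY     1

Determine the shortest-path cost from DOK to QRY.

Shortest distances from DOK:
DOK: 0
TOR: 1  (via DOK)
VLY: 2  (via TOR)
SUM: 2  (via TOR)
LAR: 3  (via SUM)
HUB: 4  (via VLY)
QRY: 4  (via VLY)
Shortest route: DOK → TOR → VLY → QRY = $4.

$4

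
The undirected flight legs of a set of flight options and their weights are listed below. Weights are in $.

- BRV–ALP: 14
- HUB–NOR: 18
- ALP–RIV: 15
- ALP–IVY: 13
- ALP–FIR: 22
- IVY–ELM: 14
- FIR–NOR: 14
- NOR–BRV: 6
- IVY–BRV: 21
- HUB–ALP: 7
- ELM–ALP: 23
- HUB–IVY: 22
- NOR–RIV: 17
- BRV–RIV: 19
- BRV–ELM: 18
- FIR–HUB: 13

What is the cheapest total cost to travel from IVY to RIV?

Settle nodes by increasing distance from IVY:
IVY: 0
ALP: 13  (via IVY)
ELM: 14  (via IVY)
HUB: 20  (via ALP)
BRV: 21  (via IVY)
NOR: 27  (via BRV)
RIV: 28  (via ALP)
Shortest route: IVY → ALP → RIV = $28.

$28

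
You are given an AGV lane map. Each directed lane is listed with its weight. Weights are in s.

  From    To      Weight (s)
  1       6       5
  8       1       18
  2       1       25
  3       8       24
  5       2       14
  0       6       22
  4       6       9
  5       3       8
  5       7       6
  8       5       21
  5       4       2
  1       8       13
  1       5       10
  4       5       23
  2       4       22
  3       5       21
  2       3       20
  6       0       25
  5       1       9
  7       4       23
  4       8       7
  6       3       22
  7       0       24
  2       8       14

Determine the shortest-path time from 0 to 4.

Candidate routes:
0 → 6 → 3 → 5 → 4: 22+22+21+2 = 67
0 → 6 → 3 → 8 → 5 → 4: 22+22+24+21+2 = 91
Cheapest is 0 → 6 → 3 → 5 → 4 at 67 s.

67 s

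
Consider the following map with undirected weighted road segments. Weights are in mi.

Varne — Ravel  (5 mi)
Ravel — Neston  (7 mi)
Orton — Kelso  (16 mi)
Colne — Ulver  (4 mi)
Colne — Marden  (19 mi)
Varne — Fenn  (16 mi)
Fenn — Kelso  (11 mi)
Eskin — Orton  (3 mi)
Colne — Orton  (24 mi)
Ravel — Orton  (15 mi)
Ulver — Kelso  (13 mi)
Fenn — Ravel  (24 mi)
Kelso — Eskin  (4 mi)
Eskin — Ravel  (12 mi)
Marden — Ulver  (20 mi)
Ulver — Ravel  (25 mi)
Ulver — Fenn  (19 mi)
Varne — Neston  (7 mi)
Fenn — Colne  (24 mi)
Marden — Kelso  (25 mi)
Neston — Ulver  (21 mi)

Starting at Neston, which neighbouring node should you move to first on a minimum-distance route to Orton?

Ravel

Candidate routes:
Neston - Ravel - Orton: 7+15 = 22
Neston - Ravel - Eskin - Kelso - Orton: 7+12+4+16 = 39
Neston - Varne - Ravel - Orton: 7+5+15 = 27
Neston - Varne - Ravel - Eskin - Orton: 7+5+12+3 = 27
Cheapest is Neston - Ravel - Orton at 22 mi.
So from Neston the first move is to Ravel.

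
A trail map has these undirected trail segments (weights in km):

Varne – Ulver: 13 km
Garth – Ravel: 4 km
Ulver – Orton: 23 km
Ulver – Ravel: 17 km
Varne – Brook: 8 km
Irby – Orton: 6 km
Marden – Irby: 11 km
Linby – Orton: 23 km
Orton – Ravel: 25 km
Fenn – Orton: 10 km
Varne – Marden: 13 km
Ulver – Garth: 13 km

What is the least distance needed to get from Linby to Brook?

61 km

Settle nodes by increasing distance from Linby:
Linby: 0
Orton: 23  (via Linby)
Irby: 29  (via Orton)
Fenn: 33  (via Orton)
Marden: 40  (via Irby)
Ulver: 46  (via Orton)
Ravel: 48  (via Orton)
Garth: 52  (via Ravel)
Varne: 53  (via Marden)
Brook: 61  (via Varne)
Shortest route: Linby → Orton → Irby → Marden → Varne → Brook = 61 km.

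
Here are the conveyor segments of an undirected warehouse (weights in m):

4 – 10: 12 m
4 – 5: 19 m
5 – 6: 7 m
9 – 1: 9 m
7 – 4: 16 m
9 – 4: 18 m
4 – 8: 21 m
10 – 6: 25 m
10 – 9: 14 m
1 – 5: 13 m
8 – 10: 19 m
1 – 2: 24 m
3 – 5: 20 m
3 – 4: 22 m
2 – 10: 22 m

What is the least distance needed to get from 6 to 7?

Shortest distances from 6:
6: 0
5: 7  (via 6)
1: 20  (via 5)
10: 25  (via 6)
4: 26  (via 5)
3: 27  (via 5)
9: 29  (via 1)
7: 42  (via 4)
Shortest route: 6 → 5 → 4 → 7 = 42 m.

42 m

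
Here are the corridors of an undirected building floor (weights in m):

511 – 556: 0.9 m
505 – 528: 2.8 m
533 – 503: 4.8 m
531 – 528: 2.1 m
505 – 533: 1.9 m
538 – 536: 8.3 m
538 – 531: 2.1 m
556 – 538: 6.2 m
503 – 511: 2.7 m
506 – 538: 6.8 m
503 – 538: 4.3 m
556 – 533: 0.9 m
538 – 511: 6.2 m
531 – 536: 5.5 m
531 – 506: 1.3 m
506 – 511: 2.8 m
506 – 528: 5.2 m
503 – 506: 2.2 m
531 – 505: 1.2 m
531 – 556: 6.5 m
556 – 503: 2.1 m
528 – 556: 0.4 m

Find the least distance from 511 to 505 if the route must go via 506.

5.3 m

Best 511 to 506: 511 → 506 costing 2.8
Best 506 to 505: 506 → 531 → 505 costing 2.5
Total via 506: 2.8 + 2.5 = 5.3 m.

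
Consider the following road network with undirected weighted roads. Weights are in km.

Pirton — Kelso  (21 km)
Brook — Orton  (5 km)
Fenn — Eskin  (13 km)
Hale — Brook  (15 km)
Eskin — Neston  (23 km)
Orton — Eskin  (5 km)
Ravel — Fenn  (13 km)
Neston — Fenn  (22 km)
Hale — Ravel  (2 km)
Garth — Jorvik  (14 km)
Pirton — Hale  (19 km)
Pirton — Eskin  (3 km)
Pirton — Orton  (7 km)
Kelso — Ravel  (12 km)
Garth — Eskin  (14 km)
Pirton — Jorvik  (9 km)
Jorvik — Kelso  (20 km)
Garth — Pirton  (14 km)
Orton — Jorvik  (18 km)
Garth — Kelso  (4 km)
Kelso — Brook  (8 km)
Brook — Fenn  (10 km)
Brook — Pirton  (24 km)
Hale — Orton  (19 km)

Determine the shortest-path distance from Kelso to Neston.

40 km

Running Dijkstra from Kelso:
Kelso: 0
Garth: 4  (via Kelso)
Brook: 8  (via Kelso)
Ravel: 12  (via Kelso)
Orton: 13  (via Brook)
Hale: 14  (via Ravel)
Fenn: 18  (via Brook)
Jorvik: 18  (via Garth)
Eskin: 18  (via Garth)
Pirton: 18  (via Garth)
Neston: 40  (via Fenn)
Shortest route: Kelso–Brook–Fenn–Neston = 40 km.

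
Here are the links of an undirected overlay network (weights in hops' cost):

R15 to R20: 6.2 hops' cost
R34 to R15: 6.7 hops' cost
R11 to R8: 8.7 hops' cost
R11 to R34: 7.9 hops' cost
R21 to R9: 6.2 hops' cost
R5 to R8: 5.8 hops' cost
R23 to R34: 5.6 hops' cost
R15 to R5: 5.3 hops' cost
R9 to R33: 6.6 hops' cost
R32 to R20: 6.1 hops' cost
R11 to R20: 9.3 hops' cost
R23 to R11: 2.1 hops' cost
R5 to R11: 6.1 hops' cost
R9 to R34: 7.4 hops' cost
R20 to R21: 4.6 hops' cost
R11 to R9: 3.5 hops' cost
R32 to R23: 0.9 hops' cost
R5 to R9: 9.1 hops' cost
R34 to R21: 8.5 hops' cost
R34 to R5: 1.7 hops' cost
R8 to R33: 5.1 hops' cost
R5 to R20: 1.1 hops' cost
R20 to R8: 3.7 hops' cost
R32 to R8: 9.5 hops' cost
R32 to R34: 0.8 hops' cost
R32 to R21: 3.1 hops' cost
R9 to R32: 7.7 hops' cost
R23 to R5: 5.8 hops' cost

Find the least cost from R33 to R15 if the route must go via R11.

Shortest R33→R11: R33–R9–R11 = 10.1
Best R11 to R15: R11–R23–R32–R34–R15 costing 10.5
Total via R11: 10.1 + 10.5 = 20.6 hops' cost.

20.6 hops' cost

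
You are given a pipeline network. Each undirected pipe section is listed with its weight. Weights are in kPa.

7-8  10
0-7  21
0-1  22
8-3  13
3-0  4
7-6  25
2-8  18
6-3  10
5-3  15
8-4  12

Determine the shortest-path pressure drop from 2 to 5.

46 kPa

Enumerating some paths:
2–8–7–0–3–5: 18+10+21+4+15 = 68
2–8–7–6–3–5: 18+10+25+10+15 = 78
2–8–3–5: 18+13+15 = 46
The minimum is 46 kPa via 2–8–3–5.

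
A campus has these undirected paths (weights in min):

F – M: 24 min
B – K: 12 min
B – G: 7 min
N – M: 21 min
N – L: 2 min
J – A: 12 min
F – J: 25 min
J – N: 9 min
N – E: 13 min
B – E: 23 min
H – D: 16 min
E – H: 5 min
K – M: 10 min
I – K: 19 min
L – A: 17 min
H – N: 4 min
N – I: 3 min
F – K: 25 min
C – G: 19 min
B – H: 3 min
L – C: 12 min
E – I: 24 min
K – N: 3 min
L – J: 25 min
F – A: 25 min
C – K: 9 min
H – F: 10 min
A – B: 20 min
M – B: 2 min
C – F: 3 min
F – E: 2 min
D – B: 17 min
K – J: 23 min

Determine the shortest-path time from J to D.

29 min

Settle nodes by increasing distance from J:
J: 0
N: 9  (via J)
L: 11  (via N)
A: 12  (via J)
I: 12  (via N)
K: 12  (via N)
H: 13  (via N)
B: 16  (via H)
E: 18  (via H)
M: 18  (via B)
F: 20  (via E)
C: 21  (via K)
G: 23  (via B)
D: 29  (via H)
Shortest route: J–N–H–D = 29 min.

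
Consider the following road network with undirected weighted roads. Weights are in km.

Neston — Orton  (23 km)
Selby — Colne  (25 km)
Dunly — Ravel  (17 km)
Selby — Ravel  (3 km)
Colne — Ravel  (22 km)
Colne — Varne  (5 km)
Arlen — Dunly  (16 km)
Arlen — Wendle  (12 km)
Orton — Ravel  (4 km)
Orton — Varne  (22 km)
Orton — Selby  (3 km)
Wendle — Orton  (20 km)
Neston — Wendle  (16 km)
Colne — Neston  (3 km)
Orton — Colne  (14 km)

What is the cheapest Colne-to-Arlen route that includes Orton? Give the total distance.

46 km

Shortest Colne→Orton: Colne → Orton = 14
Best Orton to Arlen: Orton → Wendle → Arlen costing 32
Total via Orton: 14 + 32 = 46 km.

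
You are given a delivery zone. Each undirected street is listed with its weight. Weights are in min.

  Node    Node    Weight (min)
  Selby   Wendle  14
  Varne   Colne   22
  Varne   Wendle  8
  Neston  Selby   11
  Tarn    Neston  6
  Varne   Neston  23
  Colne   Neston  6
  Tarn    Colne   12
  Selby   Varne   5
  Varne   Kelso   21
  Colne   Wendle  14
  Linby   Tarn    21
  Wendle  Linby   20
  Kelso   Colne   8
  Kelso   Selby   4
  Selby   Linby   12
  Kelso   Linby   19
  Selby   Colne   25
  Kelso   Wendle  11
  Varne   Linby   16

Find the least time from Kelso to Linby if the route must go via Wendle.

Best Kelso to Wendle: Kelso → Wendle costing 11
Best Wendle to Linby: Wendle → Linby costing 20
Total via Wendle: 11 + 20 = 31 min.

31 min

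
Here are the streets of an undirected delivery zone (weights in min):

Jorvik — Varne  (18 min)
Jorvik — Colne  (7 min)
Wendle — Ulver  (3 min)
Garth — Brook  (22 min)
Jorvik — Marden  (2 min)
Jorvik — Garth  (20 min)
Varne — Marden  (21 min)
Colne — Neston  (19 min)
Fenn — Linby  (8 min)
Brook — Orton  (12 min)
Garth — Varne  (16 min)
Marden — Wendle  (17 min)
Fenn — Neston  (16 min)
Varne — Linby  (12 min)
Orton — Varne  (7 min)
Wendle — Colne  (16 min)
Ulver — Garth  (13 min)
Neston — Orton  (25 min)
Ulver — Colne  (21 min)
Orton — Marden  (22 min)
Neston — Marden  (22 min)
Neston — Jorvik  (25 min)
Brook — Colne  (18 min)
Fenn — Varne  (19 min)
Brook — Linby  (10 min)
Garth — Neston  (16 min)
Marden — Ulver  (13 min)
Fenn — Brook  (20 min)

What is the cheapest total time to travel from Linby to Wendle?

44 min

Settle nodes by increasing distance from Linby:
Linby: 0
Fenn: 8  (via Linby)
Brook: 10  (via Linby)
Varne: 12  (via Linby)
Orton: 19  (via Varne)
Neston: 24  (via Fenn)
Colne: 28  (via Brook)
Garth: 28  (via Varne)
Jorvik: 30  (via Varne)
Marden: 32  (via Jorvik)
Ulver: 41  (via Garth)
Wendle: 44  (via Colne)
Shortest route: Linby–Brook–Colne–Wendle = 44 min.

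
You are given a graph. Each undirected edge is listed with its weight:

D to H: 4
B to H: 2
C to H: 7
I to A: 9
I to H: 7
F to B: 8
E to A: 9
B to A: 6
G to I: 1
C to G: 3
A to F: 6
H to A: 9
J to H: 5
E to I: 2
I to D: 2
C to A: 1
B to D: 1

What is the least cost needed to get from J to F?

15

Candidate routes:
J - H - B - F: 5+2+8 = 15
J - H - B - A - F: 5+2+6+6 = 19
J - H - D - B - F: 5+4+1+8 = 18
J - H - C - A - F: 5+7+1+6 = 19
Cheapest is J - H - B - F at 15.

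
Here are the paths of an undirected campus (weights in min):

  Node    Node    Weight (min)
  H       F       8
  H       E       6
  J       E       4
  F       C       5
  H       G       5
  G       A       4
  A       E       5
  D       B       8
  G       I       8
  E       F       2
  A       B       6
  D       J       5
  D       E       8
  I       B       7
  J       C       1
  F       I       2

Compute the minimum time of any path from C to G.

Enumerating some paths:
C → F → E → A → G: 5+2+5+4 = 16
C → J → E → A → G: 1+4+5+4 = 14
C → F → I → G: 5+2+8 = 15
C → J → E → H → G: 1+4+6+5 = 16
Cheapest is C → J → E → A → G at 14 min.

14 min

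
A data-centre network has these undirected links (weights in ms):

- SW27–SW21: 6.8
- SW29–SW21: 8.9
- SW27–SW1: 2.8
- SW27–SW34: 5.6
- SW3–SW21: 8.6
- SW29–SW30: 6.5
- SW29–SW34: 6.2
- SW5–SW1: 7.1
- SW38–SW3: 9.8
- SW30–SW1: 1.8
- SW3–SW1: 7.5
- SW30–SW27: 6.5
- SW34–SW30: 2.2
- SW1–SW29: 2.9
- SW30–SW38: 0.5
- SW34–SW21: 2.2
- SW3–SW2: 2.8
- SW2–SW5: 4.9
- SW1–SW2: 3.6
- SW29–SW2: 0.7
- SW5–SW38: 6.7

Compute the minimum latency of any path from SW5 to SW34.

Candidate routes:
SW5–SW38–SW30–SW34: 6.7+0.5+2.2 = 9.4
SW5–SW1–SW30–SW34: 7.1+1.8+2.2 = 11.1
Cheapest is SW5–SW38–SW30–SW34 at 9.4 ms.

9.4 ms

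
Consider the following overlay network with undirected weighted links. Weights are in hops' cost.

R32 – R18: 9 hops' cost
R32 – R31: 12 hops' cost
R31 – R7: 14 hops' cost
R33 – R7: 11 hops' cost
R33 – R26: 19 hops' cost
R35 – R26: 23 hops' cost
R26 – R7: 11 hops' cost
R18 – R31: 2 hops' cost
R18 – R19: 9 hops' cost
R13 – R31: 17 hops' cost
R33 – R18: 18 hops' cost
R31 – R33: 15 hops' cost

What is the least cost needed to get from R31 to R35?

Shortest distances from R31:
R31: 0
R18: 2  (via R31)
R32: 11  (via R18)
R19: 11  (via R18)
R7: 14  (via R31)
R33: 15  (via R31)
R13: 17  (via R31)
R26: 25  (via R7)
R35: 48  (via R26)
Shortest route: R31 → R7 → R26 → R35 = 48 hops' cost.

48 hops' cost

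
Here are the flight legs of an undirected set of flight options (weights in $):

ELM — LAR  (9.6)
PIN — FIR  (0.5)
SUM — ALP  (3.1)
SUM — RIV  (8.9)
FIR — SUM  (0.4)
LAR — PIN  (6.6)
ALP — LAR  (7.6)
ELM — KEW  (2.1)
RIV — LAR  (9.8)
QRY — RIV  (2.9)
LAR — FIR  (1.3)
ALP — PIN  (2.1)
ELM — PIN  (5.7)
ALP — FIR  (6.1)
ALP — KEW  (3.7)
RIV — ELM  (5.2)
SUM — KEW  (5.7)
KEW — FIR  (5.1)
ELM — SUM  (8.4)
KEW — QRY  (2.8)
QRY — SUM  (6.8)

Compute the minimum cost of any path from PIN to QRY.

Enumerating some paths:
PIN–FIR–KEW–QRY: 0.5+5.1+2.8 = 8.4
PIN–ALP–KEW–QRY: 2.1+3.7+2.8 = 8.6
PIN–FIR–SUM–QRY: 0.5+0.4+6.8 = 7.7
PIN–FIR–SUM–KEW–QRY: 0.5+0.4+5.7+2.8 = 9.4
The minimum is $7.7 via PIN–FIR–SUM–QRY.

$7.7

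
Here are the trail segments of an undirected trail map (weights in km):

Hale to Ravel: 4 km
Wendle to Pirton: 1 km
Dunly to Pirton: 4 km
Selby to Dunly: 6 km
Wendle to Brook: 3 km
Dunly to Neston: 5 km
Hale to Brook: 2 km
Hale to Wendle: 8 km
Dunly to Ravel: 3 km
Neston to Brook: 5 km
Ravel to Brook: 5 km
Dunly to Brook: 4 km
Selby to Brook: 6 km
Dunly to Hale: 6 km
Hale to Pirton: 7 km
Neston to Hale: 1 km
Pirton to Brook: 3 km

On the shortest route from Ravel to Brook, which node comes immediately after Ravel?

Brook

Enumerating some paths:
Ravel–Dunly–Brook: 3+4 = 7
Ravel–Hale–Brook: 4+2 = 6
Ravel–Brook: 5 = 5
The minimum is 5 km via Ravel–Brook.
So from Ravel the first move is to Brook.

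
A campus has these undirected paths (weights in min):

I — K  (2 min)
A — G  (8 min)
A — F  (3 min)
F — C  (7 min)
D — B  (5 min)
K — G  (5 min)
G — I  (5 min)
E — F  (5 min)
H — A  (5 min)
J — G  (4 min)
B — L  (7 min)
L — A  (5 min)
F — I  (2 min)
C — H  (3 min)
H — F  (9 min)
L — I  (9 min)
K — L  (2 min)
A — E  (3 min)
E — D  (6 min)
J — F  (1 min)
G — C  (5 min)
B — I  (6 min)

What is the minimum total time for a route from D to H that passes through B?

21 min

Shortest D→B: D–B = 5
Shortest B→H: B–I–F–A–H = 16
Total via B: 5 + 16 = 21 min.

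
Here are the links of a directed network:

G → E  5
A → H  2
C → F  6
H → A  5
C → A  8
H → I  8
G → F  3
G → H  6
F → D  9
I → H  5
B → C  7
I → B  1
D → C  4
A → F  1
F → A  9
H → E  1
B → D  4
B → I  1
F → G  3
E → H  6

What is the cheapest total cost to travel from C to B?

Running Dijkstra from C:
C: 0
F: 6  (via C)
A: 8  (via C)
G: 9  (via F)
H: 10  (via A)
E: 11  (via H)
D: 15  (via F)
I: 18  (via H)
B: 19  (via I)
Shortest route: C–A–H–I–B = 19.

19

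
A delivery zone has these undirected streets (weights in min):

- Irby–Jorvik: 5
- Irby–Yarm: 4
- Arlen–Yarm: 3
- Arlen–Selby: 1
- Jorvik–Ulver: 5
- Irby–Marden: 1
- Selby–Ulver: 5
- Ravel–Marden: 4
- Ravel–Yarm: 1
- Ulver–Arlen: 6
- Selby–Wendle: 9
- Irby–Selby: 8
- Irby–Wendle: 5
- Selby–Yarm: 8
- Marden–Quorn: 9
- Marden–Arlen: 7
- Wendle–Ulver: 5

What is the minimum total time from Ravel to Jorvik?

10 min

Settle nodes by increasing distance from Ravel:
Ravel: 0
Yarm: 1  (via Ravel)
Marden: 4  (via Ravel)
Arlen: 4  (via Yarm)
Selby: 5  (via Arlen)
Irby: 5  (via Yarm)
Jorvik: 10  (via Irby)
Shortest route: Ravel → Yarm → Irby → Jorvik = 10 min.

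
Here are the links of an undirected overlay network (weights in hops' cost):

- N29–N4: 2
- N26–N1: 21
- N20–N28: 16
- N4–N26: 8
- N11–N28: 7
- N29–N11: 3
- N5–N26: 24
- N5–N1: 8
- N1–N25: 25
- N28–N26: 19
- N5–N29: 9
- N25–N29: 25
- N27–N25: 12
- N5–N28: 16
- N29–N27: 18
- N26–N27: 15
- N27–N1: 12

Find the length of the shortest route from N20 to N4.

Enumerating some paths:
N20–N28–N11–N29–N4: 16+7+3+2 = 28
N20–N28–N5–N29–N4: 16+16+9+2 = 43
The minimum is 28 hops' cost via N20–N28–N11–N29–N4.

28 hops' cost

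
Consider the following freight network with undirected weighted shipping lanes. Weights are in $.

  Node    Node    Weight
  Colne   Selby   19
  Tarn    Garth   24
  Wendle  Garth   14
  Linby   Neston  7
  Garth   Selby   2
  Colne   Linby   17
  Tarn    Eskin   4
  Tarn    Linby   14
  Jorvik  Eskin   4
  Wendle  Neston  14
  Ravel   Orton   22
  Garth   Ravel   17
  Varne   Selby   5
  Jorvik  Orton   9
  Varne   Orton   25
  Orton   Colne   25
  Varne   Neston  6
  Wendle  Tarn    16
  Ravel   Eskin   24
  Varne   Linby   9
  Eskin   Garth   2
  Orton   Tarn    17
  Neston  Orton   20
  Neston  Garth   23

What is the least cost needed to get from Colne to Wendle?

Compare a few routes:
Colne–Selby–Garth–Wendle: 19+2+14 = 35
Colne–Linby–Neston–Wendle: 17+7+14 = 38
The minimum is $35 via Colne–Selby–Garth–Wendle.

$35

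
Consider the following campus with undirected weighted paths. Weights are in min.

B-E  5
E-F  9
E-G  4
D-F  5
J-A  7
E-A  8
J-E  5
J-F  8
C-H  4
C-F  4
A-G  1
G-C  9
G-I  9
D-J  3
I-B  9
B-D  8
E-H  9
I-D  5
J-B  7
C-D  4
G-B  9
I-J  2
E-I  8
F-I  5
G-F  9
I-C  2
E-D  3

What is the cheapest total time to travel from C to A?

10 min

Enumerating some paths:
C → G → A: 9+1 = 10
C → D → E → G → A: 4+3+4+1 = 12
C → I → J → A: 2+2+7 = 11
The minimum is 10 min via C → G → A.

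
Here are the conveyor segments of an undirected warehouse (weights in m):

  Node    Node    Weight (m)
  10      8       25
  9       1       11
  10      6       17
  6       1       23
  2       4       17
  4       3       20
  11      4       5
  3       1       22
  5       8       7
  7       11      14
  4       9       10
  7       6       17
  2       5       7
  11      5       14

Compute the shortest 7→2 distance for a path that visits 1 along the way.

Shortest 7→1: 7–6–1 = 40
Shortest 1→2: 1–9–4–2 = 38
Total via 1: 40 + 38 = 78 m.

78 m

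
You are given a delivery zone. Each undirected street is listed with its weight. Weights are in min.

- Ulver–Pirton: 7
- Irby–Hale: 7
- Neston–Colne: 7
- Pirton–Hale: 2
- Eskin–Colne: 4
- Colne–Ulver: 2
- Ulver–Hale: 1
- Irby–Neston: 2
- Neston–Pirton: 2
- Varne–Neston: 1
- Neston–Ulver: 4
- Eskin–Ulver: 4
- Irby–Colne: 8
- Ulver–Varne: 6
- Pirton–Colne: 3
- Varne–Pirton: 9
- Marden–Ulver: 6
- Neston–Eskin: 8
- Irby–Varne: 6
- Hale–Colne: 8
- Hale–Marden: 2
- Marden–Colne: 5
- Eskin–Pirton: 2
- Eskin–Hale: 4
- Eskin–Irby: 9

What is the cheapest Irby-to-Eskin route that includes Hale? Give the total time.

Best Irby to Hale: Irby–Neston–Pirton–Hale costing 6
Best Hale to Eskin: Hale–Eskin costing 4
Total via Hale: 6 + 4 = 10 min.

10 min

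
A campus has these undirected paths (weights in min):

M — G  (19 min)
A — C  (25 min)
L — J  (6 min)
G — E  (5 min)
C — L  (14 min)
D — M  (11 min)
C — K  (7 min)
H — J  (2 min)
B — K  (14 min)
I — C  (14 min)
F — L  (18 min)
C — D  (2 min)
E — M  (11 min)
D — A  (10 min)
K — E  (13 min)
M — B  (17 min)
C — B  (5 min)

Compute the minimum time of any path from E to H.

Compare a few routes:
E - K - C - L - J - H: 13+7+14+6+2 = 42
E - M - D - C - L - J - H: 11+11+2+14+6+2 = 46
E - K - B - C - L - J - H: 13+14+5+14+6+2 = 54
The minimum is 42 min via E - K - C - L - J - H.

42 min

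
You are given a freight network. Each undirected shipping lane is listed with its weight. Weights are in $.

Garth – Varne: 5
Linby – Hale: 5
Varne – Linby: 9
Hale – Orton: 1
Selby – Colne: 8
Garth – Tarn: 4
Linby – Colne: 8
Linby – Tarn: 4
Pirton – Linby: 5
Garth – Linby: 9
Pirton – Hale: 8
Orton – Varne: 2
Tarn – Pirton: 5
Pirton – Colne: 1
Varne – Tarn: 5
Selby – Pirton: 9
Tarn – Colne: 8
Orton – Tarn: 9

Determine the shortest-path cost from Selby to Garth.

Settle nodes by increasing distance from Selby:
Selby: 0
Colne: 8  (via Selby)
Pirton: 9  (via Selby)
Linby: 14  (via Pirton)
Tarn: 14  (via Pirton)
Hale: 17  (via Pirton)
Orton: 18  (via Hale)
Garth: 18  (via Tarn)
Shortest route: Selby–Pirton–Tarn–Garth = $18.

$18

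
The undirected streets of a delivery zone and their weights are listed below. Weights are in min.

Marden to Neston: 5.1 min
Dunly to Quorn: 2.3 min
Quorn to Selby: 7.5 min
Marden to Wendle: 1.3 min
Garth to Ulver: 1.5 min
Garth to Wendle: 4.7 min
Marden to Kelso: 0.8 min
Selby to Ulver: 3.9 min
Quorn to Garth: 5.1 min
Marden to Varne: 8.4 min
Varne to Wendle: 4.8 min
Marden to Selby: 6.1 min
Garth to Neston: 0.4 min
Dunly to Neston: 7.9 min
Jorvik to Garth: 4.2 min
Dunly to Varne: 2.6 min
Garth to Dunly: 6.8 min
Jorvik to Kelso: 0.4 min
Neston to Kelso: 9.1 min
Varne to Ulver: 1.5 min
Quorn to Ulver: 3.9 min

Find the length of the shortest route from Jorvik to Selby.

7.3 min

Running Dijkstra from Jorvik:
Jorvik: 0
Kelso: 0.4  (via Jorvik)
Marden: 1.2  (via Kelso)
Wendle: 2.5  (via Marden)
Garth: 4.2  (via Jorvik)
Neston: 4.6  (via Garth)
Ulver: 5.7  (via Garth)
Varne: 7.2  (via Ulver)
Selby: 7.3  (via Marden)
Shortest route: Jorvik → Kelso → Marden → Selby = 7.3 min.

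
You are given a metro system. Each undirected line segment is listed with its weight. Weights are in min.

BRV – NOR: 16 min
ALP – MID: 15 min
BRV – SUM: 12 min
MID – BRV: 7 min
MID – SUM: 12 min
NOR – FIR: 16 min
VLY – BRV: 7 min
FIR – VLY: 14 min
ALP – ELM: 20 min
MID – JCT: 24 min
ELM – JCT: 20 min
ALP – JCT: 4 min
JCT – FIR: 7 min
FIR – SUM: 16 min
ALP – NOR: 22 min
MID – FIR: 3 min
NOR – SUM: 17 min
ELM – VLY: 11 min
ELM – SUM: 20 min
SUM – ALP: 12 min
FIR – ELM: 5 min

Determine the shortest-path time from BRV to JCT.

Settle nodes by increasing distance from BRV:
BRV: 0
MID: 7  (via BRV)
VLY: 7  (via BRV)
FIR: 10  (via MID)
SUM: 12  (via BRV)
ELM: 15  (via FIR)
NOR: 16  (via BRV)
JCT: 17  (via FIR)
Shortest route: BRV–MID–FIR–JCT = 17 min.

17 min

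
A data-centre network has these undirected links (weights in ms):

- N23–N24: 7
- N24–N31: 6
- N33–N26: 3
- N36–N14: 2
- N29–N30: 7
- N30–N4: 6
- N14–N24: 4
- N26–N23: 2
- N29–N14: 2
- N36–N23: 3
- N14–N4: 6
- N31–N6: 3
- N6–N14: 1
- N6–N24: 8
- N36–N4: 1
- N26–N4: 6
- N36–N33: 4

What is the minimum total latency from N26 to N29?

Settle nodes by increasing distance from N26:
N26: 0
N23: 2  (via N26)
N33: 3  (via N26)
N36: 5  (via N23)
N4: 6  (via N26)
N14: 7  (via N36)
N6: 8  (via N14)
N29: 9  (via N14)
Shortest route: N26 → N23 → N36 → N14 → N29 = 9 ms.

9 ms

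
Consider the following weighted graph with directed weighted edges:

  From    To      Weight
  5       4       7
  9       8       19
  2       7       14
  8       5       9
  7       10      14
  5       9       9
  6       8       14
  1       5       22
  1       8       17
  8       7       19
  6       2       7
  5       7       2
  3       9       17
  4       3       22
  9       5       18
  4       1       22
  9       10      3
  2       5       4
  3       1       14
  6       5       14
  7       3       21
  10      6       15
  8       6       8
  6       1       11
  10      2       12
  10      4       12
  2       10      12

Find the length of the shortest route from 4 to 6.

Shortest distances from 4:
4: 0
1: 22  (via 4)
3: 22  (via 4)
8: 39  (via 1)
9: 39  (via 3)
10: 42  (via 9)
5: 44  (via 1)
7: 46  (via 5)
6: 47  (via 8)
Shortest route: 4–1–8–6 = 47.

47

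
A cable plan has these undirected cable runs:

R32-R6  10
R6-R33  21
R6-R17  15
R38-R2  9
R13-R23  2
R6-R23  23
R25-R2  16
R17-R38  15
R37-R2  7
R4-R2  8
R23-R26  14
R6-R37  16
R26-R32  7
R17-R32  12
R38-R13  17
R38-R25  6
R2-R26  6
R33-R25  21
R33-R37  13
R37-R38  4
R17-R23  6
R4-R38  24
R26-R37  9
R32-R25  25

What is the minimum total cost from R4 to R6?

31

Settle nodes by increasing distance from R4:
R4: 0
R2: 8  (via R4)
R26: 14  (via R2)
R37: 15  (via R2)
R38: 17  (via R2)
R32: 21  (via R26)
R25: 23  (via R38)
R23: 28  (via R26)
R33: 28  (via R37)
R13: 30  (via R23)
R6: 31  (via R37)
Shortest route: R4 → R2 → R37 → R6 = 31.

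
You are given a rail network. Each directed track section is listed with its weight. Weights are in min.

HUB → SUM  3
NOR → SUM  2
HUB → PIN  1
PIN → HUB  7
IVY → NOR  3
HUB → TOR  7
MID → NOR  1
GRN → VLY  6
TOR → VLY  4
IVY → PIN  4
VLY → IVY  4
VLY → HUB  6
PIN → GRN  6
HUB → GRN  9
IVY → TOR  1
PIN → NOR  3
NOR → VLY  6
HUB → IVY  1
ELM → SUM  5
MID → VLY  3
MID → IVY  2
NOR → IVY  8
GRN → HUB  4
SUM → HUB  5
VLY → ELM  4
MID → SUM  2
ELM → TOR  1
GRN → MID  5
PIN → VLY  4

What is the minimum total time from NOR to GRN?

Compare a few routes:
NOR - SUM - HUB - IVY - PIN - GRN: 2+5+1+4+6 = 18
NOR - SUM - HUB - PIN - GRN: 2+5+1+6 = 14
NOR - IVY - PIN - GRN: 8+4+6 = 18
NOR - SUM - HUB - GRN: 2+5+9 = 16
Cheapest is NOR - SUM - HUB - PIN - GRN at 14 min.

14 min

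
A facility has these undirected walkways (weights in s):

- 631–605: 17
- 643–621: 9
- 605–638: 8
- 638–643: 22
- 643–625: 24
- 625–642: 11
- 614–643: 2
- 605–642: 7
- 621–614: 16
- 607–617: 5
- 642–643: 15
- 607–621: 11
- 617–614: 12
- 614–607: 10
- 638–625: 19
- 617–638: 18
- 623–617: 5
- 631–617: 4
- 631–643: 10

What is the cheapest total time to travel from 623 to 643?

Enumerating some paths:
623 - 617 - 607 - 621 - 643: 5+5+11+9 = 30
623 - 617 - 607 - 614 - 643: 5+5+10+2 = 22
623 - 617 - 607 - 621 - 614 - 643: 5+5+11+16+2 = 39
623 - 617 - 631 - 643: 5+4+10 = 19
Cheapest is 623 - 617 - 631 - 643 at 19 s.

19 s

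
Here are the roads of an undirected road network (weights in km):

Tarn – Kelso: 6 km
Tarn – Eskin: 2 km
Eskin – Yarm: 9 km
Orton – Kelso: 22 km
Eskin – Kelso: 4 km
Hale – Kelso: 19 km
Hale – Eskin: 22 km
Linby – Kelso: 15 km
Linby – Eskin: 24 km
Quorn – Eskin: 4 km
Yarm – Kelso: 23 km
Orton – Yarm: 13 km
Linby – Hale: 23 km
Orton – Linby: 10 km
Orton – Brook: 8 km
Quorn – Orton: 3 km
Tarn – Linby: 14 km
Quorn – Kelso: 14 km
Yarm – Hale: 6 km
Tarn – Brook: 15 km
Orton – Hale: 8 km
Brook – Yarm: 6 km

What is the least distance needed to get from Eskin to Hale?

15 km

Enumerating some paths:
Eskin–Hale: 22 = 22
Eskin–Quorn–Orton–Hale: 4+3+8 = 15
The minimum is 15 km via Eskin–Quorn–Orton–Hale.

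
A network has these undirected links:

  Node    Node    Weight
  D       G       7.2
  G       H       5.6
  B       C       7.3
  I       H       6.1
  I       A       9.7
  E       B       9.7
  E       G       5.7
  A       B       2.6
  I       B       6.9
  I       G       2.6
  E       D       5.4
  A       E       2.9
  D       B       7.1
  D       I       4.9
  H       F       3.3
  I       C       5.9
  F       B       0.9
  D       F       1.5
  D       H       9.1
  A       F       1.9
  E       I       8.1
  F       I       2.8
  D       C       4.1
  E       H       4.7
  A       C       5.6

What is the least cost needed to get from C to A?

Shortest distances from C:
C: 0
D: 4.1  (via C)
A: 5.6  (via C)
Shortest route: C–A = 5.6.

5.6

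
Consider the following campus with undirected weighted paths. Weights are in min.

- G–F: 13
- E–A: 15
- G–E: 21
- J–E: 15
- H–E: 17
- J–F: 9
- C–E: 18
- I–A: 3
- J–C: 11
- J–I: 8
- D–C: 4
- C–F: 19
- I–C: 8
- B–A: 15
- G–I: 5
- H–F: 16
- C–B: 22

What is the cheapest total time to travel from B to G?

23 min

Running Dijkstra from B:
B: 0
A: 15  (via B)
I: 18  (via A)
C: 22  (via B)
G: 23  (via I)
Shortest route: B → A → I → G = 23 min.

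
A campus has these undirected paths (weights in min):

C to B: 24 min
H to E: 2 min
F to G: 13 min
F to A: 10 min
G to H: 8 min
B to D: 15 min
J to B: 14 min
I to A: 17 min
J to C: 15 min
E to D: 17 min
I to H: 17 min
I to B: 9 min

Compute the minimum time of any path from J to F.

50 min

Enumerating some paths:
J → B → I → H → G → F: 14+9+17+8+13 = 61
J → B → I → A → F: 14+9+17+10 = 50
The minimum is 50 min via J → B → I → A → F.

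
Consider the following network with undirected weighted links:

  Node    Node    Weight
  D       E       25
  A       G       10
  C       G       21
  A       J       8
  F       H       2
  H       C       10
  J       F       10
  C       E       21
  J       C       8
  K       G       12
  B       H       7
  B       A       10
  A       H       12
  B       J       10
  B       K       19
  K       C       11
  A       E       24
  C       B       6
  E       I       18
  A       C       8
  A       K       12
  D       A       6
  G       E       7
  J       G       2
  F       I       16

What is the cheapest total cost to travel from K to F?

Settle nodes by increasing distance from K:
K: 0
C: 11  (via K)
A: 12  (via K)
G: 12  (via K)
J: 14  (via G)
B: 17  (via C)
D: 18  (via A)
E: 19  (via G)
H: 21  (via C)
F: 23  (via H)
Shortest route: K → C → H → F = 23.

23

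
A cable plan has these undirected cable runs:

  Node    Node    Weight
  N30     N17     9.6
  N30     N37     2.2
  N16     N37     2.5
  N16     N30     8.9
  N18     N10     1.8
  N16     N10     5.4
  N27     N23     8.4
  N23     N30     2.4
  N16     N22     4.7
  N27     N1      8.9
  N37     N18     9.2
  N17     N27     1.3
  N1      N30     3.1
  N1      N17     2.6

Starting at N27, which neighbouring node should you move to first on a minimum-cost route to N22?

Enumerating some paths:
N27 → N17 → N30 → N37 → N16 → N22: 1.3+9.6+2.2+2.5+4.7 = 20.3
N27 → N23 → N30 → N37 → N16 → N22: 8.4+2.4+2.2+2.5+4.7 = 20.2
N27 → N17 → N1 → N30 → N16 → N22: 1.3+2.6+3.1+8.9+4.7 = 20.6
N27 → N17 → N1 → N30 → N37 → N16 → N22: 1.3+2.6+3.1+2.2+2.5+4.7 = 16.4
The minimum is 16.4 via N27 → N17 → N1 → N30 → N37 → N16 → N22.
So from N27 the first move is to N17.

N17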